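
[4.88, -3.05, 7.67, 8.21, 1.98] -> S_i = Random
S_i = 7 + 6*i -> [7, 13, 19, 25, 31]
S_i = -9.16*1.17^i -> [-9.16, -10.72, -12.54, -14.67, -17.16]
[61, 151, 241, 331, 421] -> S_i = 61 + 90*i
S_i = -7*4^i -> [-7, -28, -112, -448, -1792]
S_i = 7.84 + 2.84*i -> [7.84, 10.68, 13.52, 16.36, 19.2]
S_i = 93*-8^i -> [93, -744, 5952, -47616, 380928]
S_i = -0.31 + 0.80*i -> [-0.31, 0.49, 1.29, 2.09, 2.89]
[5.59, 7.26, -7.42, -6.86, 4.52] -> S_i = Random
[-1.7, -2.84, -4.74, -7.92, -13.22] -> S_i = -1.70*1.67^i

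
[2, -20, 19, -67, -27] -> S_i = Random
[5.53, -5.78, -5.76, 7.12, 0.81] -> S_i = Random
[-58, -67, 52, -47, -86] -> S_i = Random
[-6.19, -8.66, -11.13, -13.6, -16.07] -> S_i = -6.19 + -2.47*i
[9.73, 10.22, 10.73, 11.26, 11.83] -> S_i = 9.73*1.05^i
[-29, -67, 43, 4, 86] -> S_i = Random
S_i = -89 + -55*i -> [-89, -144, -199, -254, -309]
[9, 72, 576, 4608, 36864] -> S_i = 9*8^i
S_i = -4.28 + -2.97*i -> [-4.28, -7.25, -10.22, -13.19, -16.16]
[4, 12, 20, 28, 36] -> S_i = 4 + 8*i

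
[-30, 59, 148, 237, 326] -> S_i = -30 + 89*i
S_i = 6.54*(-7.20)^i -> [6.54, -47.09, 339.03, -2441.04, 17575.5]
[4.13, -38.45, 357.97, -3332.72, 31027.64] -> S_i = 4.13*(-9.31)^i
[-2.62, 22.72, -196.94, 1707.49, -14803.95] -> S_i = -2.62*(-8.67)^i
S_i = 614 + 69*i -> [614, 683, 752, 821, 890]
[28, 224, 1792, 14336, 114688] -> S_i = 28*8^i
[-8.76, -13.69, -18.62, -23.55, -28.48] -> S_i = -8.76 + -4.93*i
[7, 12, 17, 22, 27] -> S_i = 7 + 5*i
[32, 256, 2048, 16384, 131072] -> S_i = 32*8^i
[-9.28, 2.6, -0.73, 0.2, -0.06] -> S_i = -9.28*(-0.28)^i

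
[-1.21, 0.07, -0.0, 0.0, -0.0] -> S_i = -1.21*(-0.06)^i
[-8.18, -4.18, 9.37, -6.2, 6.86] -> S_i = Random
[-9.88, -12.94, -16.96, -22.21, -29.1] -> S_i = -9.88*1.31^i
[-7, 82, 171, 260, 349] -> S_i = -7 + 89*i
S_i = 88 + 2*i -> [88, 90, 92, 94, 96]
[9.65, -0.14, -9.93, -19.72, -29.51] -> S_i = 9.65 + -9.79*i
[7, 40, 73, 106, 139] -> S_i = 7 + 33*i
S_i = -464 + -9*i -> [-464, -473, -482, -491, -500]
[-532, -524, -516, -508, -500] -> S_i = -532 + 8*i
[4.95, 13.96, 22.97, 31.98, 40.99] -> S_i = 4.95 + 9.01*i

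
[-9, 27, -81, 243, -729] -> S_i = -9*-3^i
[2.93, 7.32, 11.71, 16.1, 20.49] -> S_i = 2.93 + 4.39*i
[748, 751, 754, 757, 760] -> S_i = 748 + 3*i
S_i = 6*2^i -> [6, 12, 24, 48, 96]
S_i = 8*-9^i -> [8, -72, 648, -5832, 52488]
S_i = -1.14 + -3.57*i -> [-1.14, -4.71, -8.28, -11.85, -15.42]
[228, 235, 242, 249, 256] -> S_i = 228 + 7*i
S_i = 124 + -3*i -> [124, 121, 118, 115, 112]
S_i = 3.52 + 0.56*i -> [3.52, 4.08, 4.64, 5.2, 5.76]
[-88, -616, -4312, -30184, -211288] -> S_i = -88*7^i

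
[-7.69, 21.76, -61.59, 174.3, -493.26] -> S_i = -7.69*(-2.83)^i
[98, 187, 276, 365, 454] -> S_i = 98 + 89*i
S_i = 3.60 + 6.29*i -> [3.6, 9.89, 16.18, 22.47, 28.76]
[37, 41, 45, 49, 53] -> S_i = 37 + 4*i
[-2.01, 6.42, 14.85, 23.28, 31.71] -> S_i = -2.01 + 8.43*i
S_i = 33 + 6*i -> [33, 39, 45, 51, 57]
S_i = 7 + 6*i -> [7, 13, 19, 25, 31]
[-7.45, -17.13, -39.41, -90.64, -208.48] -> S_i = -7.45*2.30^i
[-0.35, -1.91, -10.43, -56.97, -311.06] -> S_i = -0.35*5.46^i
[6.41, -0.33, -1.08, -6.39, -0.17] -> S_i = Random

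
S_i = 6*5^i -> [6, 30, 150, 750, 3750]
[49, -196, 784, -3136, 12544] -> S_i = 49*-4^i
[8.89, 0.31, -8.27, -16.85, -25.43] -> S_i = 8.89 + -8.58*i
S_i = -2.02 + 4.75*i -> [-2.02, 2.73, 7.48, 12.23, 16.98]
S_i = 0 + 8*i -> [0, 8, 16, 24, 32]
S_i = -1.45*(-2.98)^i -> [-1.45, 4.32, -12.88, 38.37, -114.35]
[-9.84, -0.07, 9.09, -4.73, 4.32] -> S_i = Random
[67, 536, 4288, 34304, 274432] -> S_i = 67*8^i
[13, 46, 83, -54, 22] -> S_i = Random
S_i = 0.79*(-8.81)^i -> [0.79, -6.96, 61.32, -540.2, 4759.16]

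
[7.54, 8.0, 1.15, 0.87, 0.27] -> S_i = Random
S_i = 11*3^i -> [11, 33, 99, 297, 891]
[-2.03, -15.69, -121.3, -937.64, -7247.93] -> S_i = -2.03*7.73^i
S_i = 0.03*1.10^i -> [0.03, 0.03, 0.04, 0.04, 0.04]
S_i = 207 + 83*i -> [207, 290, 373, 456, 539]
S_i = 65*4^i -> [65, 260, 1040, 4160, 16640]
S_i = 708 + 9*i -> [708, 717, 726, 735, 744]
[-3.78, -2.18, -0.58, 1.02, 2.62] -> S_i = -3.78 + 1.60*i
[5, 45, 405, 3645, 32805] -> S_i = 5*9^i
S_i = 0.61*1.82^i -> [0.61, 1.11, 2.02, 3.68, 6.69]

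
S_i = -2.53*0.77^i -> [-2.53, -1.95, -1.5, -1.16, -0.89]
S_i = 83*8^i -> [83, 664, 5312, 42496, 339968]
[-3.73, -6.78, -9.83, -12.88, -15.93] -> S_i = -3.73 + -3.05*i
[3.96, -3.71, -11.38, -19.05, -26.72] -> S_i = 3.96 + -7.67*i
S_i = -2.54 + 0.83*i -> [-2.54, -1.71, -0.88, -0.05, 0.78]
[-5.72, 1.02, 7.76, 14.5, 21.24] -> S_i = -5.72 + 6.74*i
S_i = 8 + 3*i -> [8, 11, 14, 17, 20]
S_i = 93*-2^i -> [93, -186, 372, -744, 1488]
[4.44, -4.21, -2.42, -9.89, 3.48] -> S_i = Random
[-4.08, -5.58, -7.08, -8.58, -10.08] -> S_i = -4.08 + -1.50*i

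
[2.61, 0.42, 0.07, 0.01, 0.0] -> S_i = 2.61*0.16^i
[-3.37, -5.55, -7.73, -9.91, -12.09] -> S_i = -3.37 + -2.18*i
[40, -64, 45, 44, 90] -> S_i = Random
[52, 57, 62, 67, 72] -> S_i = 52 + 5*i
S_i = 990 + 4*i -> [990, 994, 998, 1002, 1006]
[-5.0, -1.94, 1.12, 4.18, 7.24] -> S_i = -5.00 + 3.06*i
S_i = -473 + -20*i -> [-473, -493, -513, -533, -553]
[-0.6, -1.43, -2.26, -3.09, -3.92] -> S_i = -0.60 + -0.83*i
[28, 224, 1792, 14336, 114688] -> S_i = 28*8^i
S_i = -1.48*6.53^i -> [-1.48, -9.66, -63.11, -412.1, -2691.0]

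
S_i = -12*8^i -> [-12, -96, -768, -6144, -49152]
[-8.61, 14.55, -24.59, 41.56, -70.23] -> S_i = -8.61*(-1.69)^i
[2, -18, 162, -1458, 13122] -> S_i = 2*-9^i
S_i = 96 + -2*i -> [96, 94, 92, 90, 88]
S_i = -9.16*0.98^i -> [-9.16, -8.98, -8.8, -8.62, -8.45]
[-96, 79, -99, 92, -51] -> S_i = Random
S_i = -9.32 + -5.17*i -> [-9.32, -14.49, -19.66, -24.83, -30.0]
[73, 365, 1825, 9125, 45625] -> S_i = 73*5^i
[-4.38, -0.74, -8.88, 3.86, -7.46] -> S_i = Random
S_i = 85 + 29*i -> [85, 114, 143, 172, 201]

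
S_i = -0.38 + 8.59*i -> [-0.38, 8.21, 16.8, 25.39, 33.98]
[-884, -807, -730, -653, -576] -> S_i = -884 + 77*i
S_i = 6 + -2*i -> [6, 4, 2, 0, -2]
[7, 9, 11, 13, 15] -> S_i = 7 + 2*i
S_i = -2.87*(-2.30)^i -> [-2.87, 6.6, -15.18, 34.92, -80.31]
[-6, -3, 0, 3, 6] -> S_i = -6 + 3*i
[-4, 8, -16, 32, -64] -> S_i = -4*-2^i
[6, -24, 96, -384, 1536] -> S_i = 6*-4^i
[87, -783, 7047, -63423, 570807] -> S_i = 87*-9^i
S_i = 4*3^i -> [4, 12, 36, 108, 324]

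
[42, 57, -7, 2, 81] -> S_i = Random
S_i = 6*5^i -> [6, 30, 150, 750, 3750]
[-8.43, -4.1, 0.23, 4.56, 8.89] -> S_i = -8.43 + 4.33*i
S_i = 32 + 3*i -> [32, 35, 38, 41, 44]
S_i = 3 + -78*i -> [3, -75, -153, -231, -309]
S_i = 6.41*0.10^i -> [6.41, 0.64, 0.06, 0.01, 0.0]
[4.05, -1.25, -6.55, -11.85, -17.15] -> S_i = 4.05 + -5.30*i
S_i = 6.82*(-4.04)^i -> [6.82, -27.55, 111.31, -449.71, 1816.81]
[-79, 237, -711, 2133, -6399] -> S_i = -79*-3^i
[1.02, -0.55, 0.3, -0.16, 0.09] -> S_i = 1.02*(-0.54)^i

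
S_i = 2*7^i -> [2, 14, 98, 686, 4802]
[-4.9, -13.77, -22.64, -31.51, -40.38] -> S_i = -4.90 + -8.87*i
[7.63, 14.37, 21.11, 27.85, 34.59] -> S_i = 7.63 + 6.74*i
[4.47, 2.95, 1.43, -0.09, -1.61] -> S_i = 4.47 + -1.52*i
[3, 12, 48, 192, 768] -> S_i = 3*4^i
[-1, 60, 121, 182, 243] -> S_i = -1 + 61*i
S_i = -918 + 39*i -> [-918, -879, -840, -801, -762]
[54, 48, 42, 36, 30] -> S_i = 54 + -6*i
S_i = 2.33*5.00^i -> [2.33, 11.65, 58.25, 291.25, 1456.25]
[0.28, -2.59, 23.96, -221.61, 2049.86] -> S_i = 0.28*(-9.25)^i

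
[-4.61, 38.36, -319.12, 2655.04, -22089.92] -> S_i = -4.61*(-8.32)^i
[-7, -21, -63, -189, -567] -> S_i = -7*3^i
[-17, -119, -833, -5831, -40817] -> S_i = -17*7^i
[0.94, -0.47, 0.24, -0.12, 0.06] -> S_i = 0.94*(-0.50)^i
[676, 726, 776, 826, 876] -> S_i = 676 + 50*i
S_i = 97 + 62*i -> [97, 159, 221, 283, 345]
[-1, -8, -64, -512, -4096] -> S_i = -1*8^i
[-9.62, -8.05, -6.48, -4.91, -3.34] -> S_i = -9.62 + 1.57*i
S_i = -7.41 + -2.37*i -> [-7.41, -9.78, -12.15, -14.52, -16.89]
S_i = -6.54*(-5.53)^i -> [-6.54, 36.17, -200.0, 1105.99, -6116.15]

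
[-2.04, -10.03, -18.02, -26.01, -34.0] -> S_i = -2.04 + -7.99*i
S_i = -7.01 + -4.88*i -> [-7.01, -11.89, -16.77, -21.65, -26.53]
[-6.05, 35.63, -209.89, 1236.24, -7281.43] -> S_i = -6.05*(-5.89)^i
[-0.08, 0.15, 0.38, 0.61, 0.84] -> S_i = -0.08 + 0.23*i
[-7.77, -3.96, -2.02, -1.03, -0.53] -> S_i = -7.77*0.51^i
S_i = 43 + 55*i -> [43, 98, 153, 208, 263]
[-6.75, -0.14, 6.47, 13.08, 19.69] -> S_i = -6.75 + 6.61*i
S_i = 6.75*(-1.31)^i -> [6.75, -8.84, 11.58, -15.17, 19.88]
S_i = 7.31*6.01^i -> [7.31, 43.93, 264.04, 1586.87, 9537.08]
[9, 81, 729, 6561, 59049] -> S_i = 9*9^i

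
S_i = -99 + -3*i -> [-99, -102, -105, -108, -111]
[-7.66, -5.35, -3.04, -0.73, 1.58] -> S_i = -7.66 + 2.31*i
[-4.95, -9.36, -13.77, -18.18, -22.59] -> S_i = -4.95 + -4.41*i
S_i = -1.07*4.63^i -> [-1.07, -4.95, -22.94, -106.2, -491.71]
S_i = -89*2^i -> [-89, -178, -356, -712, -1424]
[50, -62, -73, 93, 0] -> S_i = Random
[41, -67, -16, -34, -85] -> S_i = Random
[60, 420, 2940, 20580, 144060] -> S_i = 60*7^i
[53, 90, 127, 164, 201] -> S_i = 53 + 37*i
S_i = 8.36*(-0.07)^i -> [8.36, -0.59, 0.04, -0.0, 0.0]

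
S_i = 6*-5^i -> [6, -30, 150, -750, 3750]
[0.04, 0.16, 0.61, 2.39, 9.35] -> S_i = 0.04*3.91^i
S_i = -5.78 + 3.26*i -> [-5.78, -2.52, 0.74, 4.0, 7.26]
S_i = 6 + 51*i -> [6, 57, 108, 159, 210]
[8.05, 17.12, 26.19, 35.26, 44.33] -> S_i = 8.05 + 9.07*i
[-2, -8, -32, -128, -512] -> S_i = -2*4^i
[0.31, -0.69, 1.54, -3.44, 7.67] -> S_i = 0.31*(-2.23)^i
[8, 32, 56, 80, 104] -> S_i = 8 + 24*i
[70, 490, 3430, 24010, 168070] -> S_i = 70*7^i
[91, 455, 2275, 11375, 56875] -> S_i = 91*5^i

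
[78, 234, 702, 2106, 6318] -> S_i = 78*3^i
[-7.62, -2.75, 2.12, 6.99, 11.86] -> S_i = -7.62 + 4.87*i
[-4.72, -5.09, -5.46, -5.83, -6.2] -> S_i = -4.72 + -0.37*i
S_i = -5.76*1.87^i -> [-5.76, -10.77, -20.14, -37.67, -70.44]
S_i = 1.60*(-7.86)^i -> [1.6, -12.58, 98.85, -776.94, 6106.75]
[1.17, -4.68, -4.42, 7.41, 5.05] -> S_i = Random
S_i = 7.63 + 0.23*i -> [7.63, 7.86, 8.09, 8.32, 8.55]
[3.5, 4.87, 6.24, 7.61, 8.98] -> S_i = 3.50 + 1.37*i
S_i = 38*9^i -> [38, 342, 3078, 27702, 249318]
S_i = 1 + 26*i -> [1, 27, 53, 79, 105]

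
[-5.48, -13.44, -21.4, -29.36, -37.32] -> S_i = -5.48 + -7.96*i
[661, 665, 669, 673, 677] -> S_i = 661 + 4*i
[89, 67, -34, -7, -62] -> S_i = Random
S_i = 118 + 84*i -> [118, 202, 286, 370, 454]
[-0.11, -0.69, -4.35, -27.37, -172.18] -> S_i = -0.11*6.29^i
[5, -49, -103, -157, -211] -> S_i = 5 + -54*i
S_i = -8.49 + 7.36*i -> [-8.49, -1.13, 6.23, 13.59, 20.95]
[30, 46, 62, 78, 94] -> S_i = 30 + 16*i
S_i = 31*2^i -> [31, 62, 124, 248, 496]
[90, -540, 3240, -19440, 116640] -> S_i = 90*-6^i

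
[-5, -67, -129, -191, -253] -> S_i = -5 + -62*i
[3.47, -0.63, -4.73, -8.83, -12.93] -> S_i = 3.47 + -4.10*i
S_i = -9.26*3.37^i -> [-9.26, -31.21, -105.16, -354.41, -1194.35]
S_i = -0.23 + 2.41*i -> [-0.23, 2.18, 4.59, 7.0, 9.41]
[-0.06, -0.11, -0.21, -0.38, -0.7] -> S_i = -0.06*1.85^i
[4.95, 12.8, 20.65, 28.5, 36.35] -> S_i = 4.95 + 7.85*i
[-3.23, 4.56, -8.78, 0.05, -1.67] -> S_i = Random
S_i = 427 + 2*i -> [427, 429, 431, 433, 435]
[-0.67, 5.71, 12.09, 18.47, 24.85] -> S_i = -0.67 + 6.38*i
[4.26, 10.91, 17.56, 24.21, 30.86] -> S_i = 4.26 + 6.65*i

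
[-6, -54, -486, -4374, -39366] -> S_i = -6*9^i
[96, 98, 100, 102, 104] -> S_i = 96 + 2*i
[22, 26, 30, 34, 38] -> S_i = 22 + 4*i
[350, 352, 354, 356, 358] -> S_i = 350 + 2*i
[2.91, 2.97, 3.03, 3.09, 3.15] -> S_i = 2.91*1.02^i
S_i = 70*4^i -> [70, 280, 1120, 4480, 17920]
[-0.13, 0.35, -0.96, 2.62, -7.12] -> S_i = -0.13*(-2.72)^i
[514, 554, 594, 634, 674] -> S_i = 514 + 40*i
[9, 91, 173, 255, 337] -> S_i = 9 + 82*i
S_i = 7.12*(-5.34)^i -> [7.12, -38.02, 203.03, -1084.19, 5789.55]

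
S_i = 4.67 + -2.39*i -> [4.67, 2.28, -0.11, -2.5, -4.89]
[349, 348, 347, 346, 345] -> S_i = 349 + -1*i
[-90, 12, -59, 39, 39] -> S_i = Random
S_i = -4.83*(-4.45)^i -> [-4.83, 21.49, -95.65, 425.63, -1894.03]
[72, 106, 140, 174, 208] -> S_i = 72 + 34*i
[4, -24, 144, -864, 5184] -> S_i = 4*-6^i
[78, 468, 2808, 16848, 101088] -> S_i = 78*6^i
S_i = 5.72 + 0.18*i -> [5.72, 5.9, 6.08, 6.26, 6.44]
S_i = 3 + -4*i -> [3, -1, -5, -9, -13]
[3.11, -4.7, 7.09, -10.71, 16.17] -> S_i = 3.11*(-1.51)^i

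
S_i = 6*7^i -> [6, 42, 294, 2058, 14406]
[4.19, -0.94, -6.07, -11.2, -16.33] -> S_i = 4.19 + -5.13*i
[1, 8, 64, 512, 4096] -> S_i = 1*8^i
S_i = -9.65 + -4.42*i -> [-9.65, -14.07, -18.49, -22.91, -27.33]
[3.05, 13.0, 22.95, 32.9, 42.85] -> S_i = 3.05 + 9.95*i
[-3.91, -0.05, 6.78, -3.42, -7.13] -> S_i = Random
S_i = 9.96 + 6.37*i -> [9.96, 16.33, 22.7, 29.07, 35.44]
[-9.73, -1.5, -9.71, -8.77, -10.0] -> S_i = Random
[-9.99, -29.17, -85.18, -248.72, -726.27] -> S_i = -9.99*2.92^i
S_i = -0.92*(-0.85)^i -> [-0.92, 0.78, -0.66, 0.56, -0.48]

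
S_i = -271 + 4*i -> [-271, -267, -263, -259, -255]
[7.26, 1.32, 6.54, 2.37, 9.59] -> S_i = Random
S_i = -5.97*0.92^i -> [-5.97, -5.49, -5.05, -4.65, -4.28]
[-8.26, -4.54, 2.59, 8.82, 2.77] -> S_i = Random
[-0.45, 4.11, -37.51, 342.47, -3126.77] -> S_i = -0.45*(-9.13)^i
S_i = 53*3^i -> [53, 159, 477, 1431, 4293]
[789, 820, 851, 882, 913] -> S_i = 789 + 31*i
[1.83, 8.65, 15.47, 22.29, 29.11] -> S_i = 1.83 + 6.82*i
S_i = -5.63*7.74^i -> [-5.63, -43.58, -337.28, -2610.55, -20205.62]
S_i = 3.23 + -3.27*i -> [3.23, -0.04, -3.31, -6.58, -9.85]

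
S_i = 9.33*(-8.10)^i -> [9.33, -75.57, 612.14, -4958.34, 40162.59]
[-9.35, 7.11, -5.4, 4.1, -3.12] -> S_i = -9.35*(-0.76)^i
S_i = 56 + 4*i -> [56, 60, 64, 68, 72]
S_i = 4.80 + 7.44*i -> [4.8, 12.24, 19.68, 27.12, 34.56]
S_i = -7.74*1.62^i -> [-7.74, -12.54, -20.31, -32.91, -53.31]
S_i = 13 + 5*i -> [13, 18, 23, 28, 33]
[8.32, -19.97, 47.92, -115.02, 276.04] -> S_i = 8.32*(-2.40)^i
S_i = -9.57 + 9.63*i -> [-9.57, 0.06, 9.69, 19.32, 28.95]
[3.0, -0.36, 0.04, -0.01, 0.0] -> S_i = 3.00*(-0.12)^i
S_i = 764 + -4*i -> [764, 760, 756, 752, 748]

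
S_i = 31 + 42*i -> [31, 73, 115, 157, 199]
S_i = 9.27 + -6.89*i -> [9.27, 2.38, -4.51, -11.4, -18.29]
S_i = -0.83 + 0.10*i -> [-0.83, -0.73, -0.63, -0.53, -0.43]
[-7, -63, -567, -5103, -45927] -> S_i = -7*9^i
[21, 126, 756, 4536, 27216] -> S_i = 21*6^i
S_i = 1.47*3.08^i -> [1.47, 4.53, 13.95, 42.95, 132.29]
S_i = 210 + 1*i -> [210, 211, 212, 213, 214]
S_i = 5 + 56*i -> [5, 61, 117, 173, 229]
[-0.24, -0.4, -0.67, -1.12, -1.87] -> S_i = -0.24*1.67^i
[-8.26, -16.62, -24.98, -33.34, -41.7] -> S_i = -8.26 + -8.36*i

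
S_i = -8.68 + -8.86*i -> [-8.68, -17.54, -26.4, -35.26, -44.12]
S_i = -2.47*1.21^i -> [-2.47, -2.99, -3.62, -4.38, -5.29]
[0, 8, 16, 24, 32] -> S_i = 0 + 8*i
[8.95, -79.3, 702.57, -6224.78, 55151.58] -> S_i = 8.95*(-8.86)^i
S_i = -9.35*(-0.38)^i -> [-9.35, 3.55, -1.35, 0.51, -0.19]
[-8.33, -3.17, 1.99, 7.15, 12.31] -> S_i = -8.33 + 5.16*i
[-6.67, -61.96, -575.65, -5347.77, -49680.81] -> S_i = -6.67*9.29^i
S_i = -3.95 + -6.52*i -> [-3.95, -10.47, -16.99, -23.51, -30.03]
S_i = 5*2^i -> [5, 10, 20, 40, 80]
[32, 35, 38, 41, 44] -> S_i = 32 + 3*i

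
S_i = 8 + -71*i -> [8, -63, -134, -205, -276]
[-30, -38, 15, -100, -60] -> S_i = Random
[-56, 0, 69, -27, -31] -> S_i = Random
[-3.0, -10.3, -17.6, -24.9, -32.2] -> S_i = -3.00 + -7.30*i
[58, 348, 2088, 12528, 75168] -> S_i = 58*6^i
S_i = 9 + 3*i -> [9, 12, 15, 18, 21]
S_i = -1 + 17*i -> [-1, 16, 33, 50, 67]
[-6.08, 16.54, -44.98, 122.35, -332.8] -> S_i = -6.08*(-2.72)^i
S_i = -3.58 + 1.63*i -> [-3.58, -1.95, -0.32, 1.31, 2.94]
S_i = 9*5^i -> [9, 45, 225, 1125, 5625]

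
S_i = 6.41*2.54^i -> [6.41, 16.28, 41.35, 105.04, 266.8]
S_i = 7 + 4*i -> [7, 11, 15, 19, 23]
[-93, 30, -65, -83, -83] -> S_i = Random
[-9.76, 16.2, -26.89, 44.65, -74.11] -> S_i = -9.76*(-1.66)^i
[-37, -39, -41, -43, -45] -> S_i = -37 + -2*i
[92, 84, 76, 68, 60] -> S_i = 92 + -8*i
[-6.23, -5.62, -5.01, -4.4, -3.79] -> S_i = -6.23 + 0.61*i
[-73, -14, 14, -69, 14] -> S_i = Random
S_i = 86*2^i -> [86, 172, 344, 688, 1376]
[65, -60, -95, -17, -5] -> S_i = Random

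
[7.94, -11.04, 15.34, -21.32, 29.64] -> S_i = 7.94*(-1.39)^i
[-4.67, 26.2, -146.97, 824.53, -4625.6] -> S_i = -4.67*(-5.61)^i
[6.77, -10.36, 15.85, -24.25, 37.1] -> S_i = 6.77*(-1.53)^i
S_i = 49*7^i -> [49, 343, 2401, 16807, 117649]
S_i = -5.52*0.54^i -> [-5.52, -2.98, -1.61, -0.87, -0.47]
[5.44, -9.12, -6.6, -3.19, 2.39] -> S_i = Random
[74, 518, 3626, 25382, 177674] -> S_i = 74*7^i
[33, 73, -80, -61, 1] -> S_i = Random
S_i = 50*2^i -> [50, 100, 200, 400, 800]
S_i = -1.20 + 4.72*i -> [-1.2, 3.52, 8.24, 12.96, 17.68]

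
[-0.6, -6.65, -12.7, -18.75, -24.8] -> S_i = -0.60 + -6.05*i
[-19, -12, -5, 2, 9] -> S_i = -19 + 7*i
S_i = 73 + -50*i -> [73, 23, -27, -77, -127]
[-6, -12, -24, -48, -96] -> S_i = -6*2^i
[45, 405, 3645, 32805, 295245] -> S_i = 45*9^i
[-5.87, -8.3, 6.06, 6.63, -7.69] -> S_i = Random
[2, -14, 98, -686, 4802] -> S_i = 2*-7^i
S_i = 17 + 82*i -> [17, 99, 181, 263, 345]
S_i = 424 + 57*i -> [424, 481, 538, 595, 652]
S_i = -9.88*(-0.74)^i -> [-9.88, 7.31, -5.41, 4.0, -2.96]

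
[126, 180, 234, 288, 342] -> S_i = 126 + 54*i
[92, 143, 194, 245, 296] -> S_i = 92 + 51*i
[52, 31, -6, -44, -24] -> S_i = Random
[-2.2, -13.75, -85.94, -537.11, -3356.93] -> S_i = -2.20*6.25^i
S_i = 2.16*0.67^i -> [2.16, 1.45, 0.97, 0.65, 0.44]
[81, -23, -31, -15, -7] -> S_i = Random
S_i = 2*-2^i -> [2, -4, 8, -16, 32]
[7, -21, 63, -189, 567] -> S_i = 7*-3^i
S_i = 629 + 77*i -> [629, 706, 783, 860, 937]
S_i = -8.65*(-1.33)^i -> [-8.65, 11.5, -15.3, 20.35, -27.07]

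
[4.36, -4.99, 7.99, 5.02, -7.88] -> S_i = Random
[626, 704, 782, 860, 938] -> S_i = 626 + 78*i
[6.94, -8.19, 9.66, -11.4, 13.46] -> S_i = 6.94*(-1.18)^i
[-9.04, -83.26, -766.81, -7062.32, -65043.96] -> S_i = -9.04*9.21^i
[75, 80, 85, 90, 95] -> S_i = 75 + 5*i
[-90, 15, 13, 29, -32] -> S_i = Random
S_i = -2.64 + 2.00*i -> [-2.64, -0.64, 1.36, 3.36, 5.36]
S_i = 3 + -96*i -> [3, -93, -189, -285, -381]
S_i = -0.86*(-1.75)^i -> [-0.86, 1.5, -2.63, 4.61, -8.07]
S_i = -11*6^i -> [-11, -66, -396, -2376, -14256]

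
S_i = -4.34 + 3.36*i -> [-4.34, -0.98, 2.38, 5.74, 9.1]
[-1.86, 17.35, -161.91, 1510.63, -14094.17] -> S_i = -1.86*(-9.33)^i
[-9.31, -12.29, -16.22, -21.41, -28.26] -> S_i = -9.31*1.32^i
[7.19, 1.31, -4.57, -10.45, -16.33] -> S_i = 7.19 + -5.88*i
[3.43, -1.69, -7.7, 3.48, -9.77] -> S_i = Random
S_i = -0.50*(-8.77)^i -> [-0.5, 4.38, -38.46, 337.26, -2957.8]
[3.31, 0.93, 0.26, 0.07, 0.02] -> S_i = 3.31*0.28^i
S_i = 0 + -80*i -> [0, -80, -160, -240, -320]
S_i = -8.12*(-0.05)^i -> [-8.12, 0.41, -0.02, 0.0, -0.0]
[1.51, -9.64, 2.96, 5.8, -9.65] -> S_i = Random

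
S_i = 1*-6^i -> [1, -6, 36, -216, 1296]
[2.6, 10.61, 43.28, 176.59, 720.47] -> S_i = 2.60*4.08^i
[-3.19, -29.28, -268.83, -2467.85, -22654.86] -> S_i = -3.19*9.18^i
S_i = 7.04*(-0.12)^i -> [7.04, -0.84, 0.1, -0.01, 0.0]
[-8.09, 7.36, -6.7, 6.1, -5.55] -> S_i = -8.09*(-0.91)^i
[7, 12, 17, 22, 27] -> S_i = 7 + 5*i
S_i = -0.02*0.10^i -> [-0.02, -0.0, -0.0, -0.0, -0.0]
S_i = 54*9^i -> [54, 486, 4374, 39366, 354294]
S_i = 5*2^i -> [5, 10, 20, 40, 80]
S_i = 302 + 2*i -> [302, 304, 306, 308, 310]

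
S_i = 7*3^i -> [7, 21, 63, 189, 567]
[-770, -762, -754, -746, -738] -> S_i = -770 + 8*i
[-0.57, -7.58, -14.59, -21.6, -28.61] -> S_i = -0.57 + -7.01*i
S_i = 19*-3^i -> [19, -57, 171, -513, 1539]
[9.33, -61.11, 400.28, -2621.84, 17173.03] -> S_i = 9.33*(-6.55)^i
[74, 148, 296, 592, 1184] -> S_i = 74*2^i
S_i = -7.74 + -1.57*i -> [-7.74, -9.31, -10.88, -12.45, -14.02]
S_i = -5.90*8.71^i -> [-5.9, -51.39, -447.6, -3898.58, -33956.63]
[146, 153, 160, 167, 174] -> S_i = 146 + 7*i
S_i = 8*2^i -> [8, 16, 32, 64, 128]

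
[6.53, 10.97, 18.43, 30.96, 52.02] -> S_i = 6.53*1.68^i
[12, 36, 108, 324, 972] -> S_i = 12*3^i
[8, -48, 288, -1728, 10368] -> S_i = 8*-6^i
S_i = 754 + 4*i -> [754, 758, 762, 766, 770]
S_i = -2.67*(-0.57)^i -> [-2.67, 1.52, -0.87, 0.49, -0.28]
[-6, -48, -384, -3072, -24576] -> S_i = -6*8^i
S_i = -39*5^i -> [-39, -195, -975, -4875, -24375]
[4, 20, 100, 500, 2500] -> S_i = 4*5^i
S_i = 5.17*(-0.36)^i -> [5.17, -1.86, 0.67, -0.24, 0.09]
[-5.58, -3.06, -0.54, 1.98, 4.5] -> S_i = -5.58 + 2.52*i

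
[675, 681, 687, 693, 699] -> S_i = 675 + 6*i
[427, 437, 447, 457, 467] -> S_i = 427 + 10*i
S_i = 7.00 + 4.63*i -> [7.0, 11.63, 16.26, 20.89, 25.52]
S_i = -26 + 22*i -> [-26, -4, 18, 40, 62]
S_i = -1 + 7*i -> [-1, 6, 13, 20, 27]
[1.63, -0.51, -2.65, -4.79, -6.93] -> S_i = 1.63 + -2.14*i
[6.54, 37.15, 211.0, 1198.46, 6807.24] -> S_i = 6.54*5.68^i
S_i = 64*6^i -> [64, 384, 2304, 13824, 82944]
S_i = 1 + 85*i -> [1, 86, 171, 256, 341]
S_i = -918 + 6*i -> [-918, -912, -906, -900, -894]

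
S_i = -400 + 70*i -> [-400, -330, -260, -190, -120]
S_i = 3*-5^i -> [3, -15, 75, -375, 1875]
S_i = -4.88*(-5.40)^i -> [-4.88, 26.35, -142.3, 768.42, -4149.49]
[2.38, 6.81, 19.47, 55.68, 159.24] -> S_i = 2.38*2.86^i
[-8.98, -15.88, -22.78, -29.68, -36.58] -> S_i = -8.98 + -6.90*i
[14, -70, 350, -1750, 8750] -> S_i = 14*-5^i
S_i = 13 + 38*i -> [13, 51, 89, 127, 165]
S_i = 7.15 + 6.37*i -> [7.15, 13.52, 19.89, 26.26, 32.63]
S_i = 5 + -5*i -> [5, 0, -5, -10, -15]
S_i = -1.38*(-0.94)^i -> [-1.38, 1.3, -1.22, 1.15, -1.08]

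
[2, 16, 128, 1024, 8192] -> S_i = 2*8^i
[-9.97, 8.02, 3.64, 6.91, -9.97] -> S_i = Random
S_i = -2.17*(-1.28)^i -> [-2.17, 2.78, -3.56, 4.55, -5.83]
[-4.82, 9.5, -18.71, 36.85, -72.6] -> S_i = -4.82*(-1.97)^i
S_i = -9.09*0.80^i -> [-9.09, -7.27, -5.82, -4.65, -3.72]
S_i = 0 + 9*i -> [0, 9, 18, 27, 36]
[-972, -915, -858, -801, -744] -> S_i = -972 + 57*i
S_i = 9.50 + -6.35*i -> [9.5, 3.15, -3.2, -9.55, -15.9]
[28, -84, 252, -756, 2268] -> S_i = 28*-3^i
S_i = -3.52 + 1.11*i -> [-3.52, -2.41, -1.3, -0.19, 0.92]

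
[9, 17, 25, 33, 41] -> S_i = 9 + 8*i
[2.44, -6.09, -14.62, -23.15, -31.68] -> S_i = 2.44 + -8.53*i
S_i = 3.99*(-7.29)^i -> [3.99, -29.09, 212.04, -1545.81, 11268.94]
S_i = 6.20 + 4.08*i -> [6.2, 10.28, 14.36, 18.44, 22.52]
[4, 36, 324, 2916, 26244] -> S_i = 4*9^i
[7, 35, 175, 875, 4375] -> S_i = 7*5^i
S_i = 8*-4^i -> [8, -32, 128, -512, 2048]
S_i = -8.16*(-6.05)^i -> [-8.16, 49.37, -298.68, 1806.99, -10932.3]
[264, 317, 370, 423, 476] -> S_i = 264 + 53*i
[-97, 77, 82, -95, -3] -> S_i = Random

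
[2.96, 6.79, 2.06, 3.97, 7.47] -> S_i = Random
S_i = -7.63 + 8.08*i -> [-7.63, 0.45, 8.53, 16.61, 24.69]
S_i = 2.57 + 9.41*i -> [2.57, 11.98, 21.39, 30.8, 40.21]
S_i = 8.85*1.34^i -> [8.85, 11.86, 15.89, 21.29, 28.53]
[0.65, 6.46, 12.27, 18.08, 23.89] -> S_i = 0.65 + 5.81*i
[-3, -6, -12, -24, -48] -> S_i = -3*2^i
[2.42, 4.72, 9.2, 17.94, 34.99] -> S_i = 2.42*1.95^i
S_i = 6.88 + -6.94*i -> [6.88, -0.06, -7.0, -13.94, -20.88]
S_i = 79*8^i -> [79, 632, 5056, 40448, 323584]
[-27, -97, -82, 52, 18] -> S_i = Random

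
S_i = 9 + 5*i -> [9, 14, 19, 24, 29]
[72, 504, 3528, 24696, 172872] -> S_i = 72*7^i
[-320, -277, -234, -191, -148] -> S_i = -320 + 43*i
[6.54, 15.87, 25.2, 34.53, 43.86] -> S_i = 6.54 + 9.33*i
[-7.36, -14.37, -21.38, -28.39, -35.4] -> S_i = -7.36 + -7.01*i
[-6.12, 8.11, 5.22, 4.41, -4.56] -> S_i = Random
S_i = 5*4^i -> [5, 20, 80, 320, 1280]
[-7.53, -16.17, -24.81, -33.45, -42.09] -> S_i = -7.53 + -8.64*i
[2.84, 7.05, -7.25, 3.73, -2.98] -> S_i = Random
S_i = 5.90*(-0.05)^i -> [5.9, -0.3, 0.01, -0.0, 0.0]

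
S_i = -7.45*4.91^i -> [-7.45, -36.58, -179.61, -881.86, -4329.94]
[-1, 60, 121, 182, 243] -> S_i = -1 + 61*i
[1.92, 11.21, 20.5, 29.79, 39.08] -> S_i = 1.92 + 9.29*i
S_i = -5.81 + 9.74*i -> [-5.81, 3.93, 13.67, 23.41, 33.15]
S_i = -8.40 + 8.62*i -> [-8.4, 0.22, 8.84, 17.46, 26.08]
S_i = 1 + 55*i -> [1, 56, 111, 166, 221]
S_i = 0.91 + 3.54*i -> [0.91, 4.45, 7.99, 11.53, 15.07]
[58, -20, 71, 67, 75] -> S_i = Random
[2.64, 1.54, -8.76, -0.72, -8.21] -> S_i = Random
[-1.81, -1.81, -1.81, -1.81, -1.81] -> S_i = -1.81*1.00^i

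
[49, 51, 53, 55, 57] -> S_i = 49 + 2*i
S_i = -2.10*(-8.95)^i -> [-2.1, 18.79, -168.22, 1505.53, -13474.46]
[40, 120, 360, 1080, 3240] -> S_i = 40*3^i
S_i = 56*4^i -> [56, 224, 896, 3584, 14336]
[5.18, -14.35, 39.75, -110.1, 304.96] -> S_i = 5.18*(-2.77)^i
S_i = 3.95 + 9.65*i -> [3.95, 13.6, 23.25, 32.9, 42.55]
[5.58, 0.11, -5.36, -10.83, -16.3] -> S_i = 5.58 + -5.47*i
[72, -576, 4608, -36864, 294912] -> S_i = 72*-8^i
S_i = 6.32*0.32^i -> [6.32, 2.02, 0.65, 0.21, 0.07]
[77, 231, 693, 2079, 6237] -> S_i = 77*3^i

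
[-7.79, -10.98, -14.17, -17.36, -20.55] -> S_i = -7.79 + -3.19*i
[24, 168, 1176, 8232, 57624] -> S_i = 24*7^i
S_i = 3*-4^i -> [3, -12, 48, -192, 768]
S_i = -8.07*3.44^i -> [-8.07, -27.76, -95.5, -328.51, -1130.08]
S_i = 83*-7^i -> [83, -581, 4067, -28469, 199283]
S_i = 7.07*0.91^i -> [7.07, 6.43, 5.85, 5.33, 4.85]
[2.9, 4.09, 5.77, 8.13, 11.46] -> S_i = 2.90*1.41^i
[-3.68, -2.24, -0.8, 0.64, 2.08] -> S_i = -3.68 + 1.44*i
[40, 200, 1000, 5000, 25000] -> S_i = 40*5^i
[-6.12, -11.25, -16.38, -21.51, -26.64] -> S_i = -6.12 + -5.13*i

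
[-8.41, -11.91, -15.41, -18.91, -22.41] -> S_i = -8.41 + -3.50*i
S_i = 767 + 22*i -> [767, 789, 811, 833, 855]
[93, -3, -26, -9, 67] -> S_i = Random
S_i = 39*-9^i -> [39, -351, 3159, -28431, 255879]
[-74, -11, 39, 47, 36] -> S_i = Random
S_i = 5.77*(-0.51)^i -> [5.77, -2.94, 1.5, -0.77, 0.39]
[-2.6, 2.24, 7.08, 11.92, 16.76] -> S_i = -2.60 + 4.84*i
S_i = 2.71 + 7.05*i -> [2.71, 9.76, 16.81, 23.86, 30.91]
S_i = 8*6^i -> [8, 48, 288, 1728, 10368]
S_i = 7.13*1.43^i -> [7.13, 10.2, 14.58, 20.85, 29.81]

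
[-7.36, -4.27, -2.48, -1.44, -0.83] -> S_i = -7.36*0.58^i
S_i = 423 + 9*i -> [423, 432, 441, 450, 459]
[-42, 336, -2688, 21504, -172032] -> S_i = -42*-8^i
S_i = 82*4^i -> [82, 328, 1312, 5248, 20992]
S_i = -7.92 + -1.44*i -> [-7.92, -9.36, -10.8, -12.24, -13.68]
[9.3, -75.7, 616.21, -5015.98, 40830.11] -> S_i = 9.30*(-8.14)^i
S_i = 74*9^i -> [74, 666, 5994, 53946, 485514]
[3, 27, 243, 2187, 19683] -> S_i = 3*9^i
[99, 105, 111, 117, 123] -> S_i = 99 + 6*i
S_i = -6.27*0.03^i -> [-6.27, -0.19, -0.01, -0.0, -0.0]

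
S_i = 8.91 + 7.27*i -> [8.91, 16.18, 23.45, 30.72, 37.99]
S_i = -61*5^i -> [-61, -305, -1525, -7625, -38125]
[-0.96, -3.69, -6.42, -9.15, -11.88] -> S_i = -0.96 + -2.73*i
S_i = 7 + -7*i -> [7, 0, -7, -14, -21]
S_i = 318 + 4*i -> [318, 322, 326, 330, 334]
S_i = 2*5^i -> [2, 10, 50, 250, 1250]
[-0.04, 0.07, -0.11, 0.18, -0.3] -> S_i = -0.04*(-1.65)^i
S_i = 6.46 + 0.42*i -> [6.46, 6.88, 7.3, 7.72, 8.14]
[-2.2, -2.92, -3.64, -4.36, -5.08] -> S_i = -2.20 + -0.72*i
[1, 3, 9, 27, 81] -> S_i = 1*3^i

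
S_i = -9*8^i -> [-9, -72, -576, -4608, -36864]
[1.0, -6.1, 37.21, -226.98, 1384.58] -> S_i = 1.00*(-6.10)^i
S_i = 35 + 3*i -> [35, 38, 41, 44, 47]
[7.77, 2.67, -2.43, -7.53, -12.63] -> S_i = 7.77 + -5.10*i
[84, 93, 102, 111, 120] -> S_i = 84 + 9*i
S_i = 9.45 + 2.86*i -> [9.45, 12.31, 15.17, 18.03, 20.89]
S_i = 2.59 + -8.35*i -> [2.59, -5.76, -14.11, -22.46, -30.81]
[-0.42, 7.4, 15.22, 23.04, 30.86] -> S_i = -0.42 + 7.82*i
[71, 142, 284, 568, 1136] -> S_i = 71*2^i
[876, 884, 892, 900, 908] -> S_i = 876 + 8*i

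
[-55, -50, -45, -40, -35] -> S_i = -55 + 5*i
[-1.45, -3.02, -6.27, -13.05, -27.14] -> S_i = -1.45*2.08^i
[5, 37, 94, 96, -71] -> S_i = Random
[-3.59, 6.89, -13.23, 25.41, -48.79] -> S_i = -3.59*(-1.92)^i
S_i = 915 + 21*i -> [915, 936, 957, 978, 999]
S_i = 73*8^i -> [73, 584, 4672, 37376, 299008]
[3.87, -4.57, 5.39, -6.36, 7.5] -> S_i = 3.87*(-1.18)^i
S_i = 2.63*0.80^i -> [2.63, 2.1, 1.68, 1.35, 1.08]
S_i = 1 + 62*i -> [1, 63, 125, 187, 249]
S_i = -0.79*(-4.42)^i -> [-0.79, 3.49, -15.43, 68.22, -301.52]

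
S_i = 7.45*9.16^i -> [7.45, 68.24, 625.1, 5725.89, 52449.12]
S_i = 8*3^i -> [8, 24, 72, 216, 648]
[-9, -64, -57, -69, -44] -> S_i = Random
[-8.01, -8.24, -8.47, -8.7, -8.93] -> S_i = -8.01 + -0.23*i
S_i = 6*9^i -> [6, 54, 486, 4374, 39366]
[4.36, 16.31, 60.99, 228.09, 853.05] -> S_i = 4.36*3.74^i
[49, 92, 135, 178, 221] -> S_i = 49 + 43*i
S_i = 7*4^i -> [7, 28, 112, 448, 1792]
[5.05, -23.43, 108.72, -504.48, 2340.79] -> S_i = 5.05*(-4.64)^i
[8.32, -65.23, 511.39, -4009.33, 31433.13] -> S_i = 8.32*(-7.84)^i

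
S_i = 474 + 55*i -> [474, 529, 584, 639, 694]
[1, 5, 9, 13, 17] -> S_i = 1 + 4*i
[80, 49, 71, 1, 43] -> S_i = Random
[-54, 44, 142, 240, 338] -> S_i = -54 + 98*i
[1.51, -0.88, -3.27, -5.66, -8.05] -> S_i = 1.51 + -2.39*i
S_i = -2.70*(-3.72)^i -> [-2.7, 10.04, -37.36, 138.99, -517.05]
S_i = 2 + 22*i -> [2, 24, 46, 68, 90]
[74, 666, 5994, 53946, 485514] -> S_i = 74*9^i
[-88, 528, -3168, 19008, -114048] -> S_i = -88*-6^i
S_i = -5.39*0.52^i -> [-5.39, -2.8, -1.46, -0.76, -0.39]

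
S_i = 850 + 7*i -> [850, 857, 864, 871, 878]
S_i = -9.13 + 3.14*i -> [-9.13, -5.99, -2.85, 0.29, 3.43]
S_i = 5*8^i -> [5, 40, 320, 2560, 20480]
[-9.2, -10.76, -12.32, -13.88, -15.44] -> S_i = -9.20 + -1.56*i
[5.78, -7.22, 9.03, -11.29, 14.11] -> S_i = 5.78*(-1.25)^i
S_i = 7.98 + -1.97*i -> [7.98, 6.01, 4.04, 2.07, 0.1]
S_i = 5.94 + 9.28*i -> [5.94, 15.22, 24.5, 33.78, 43.06]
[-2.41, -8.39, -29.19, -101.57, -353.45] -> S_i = -2.41*3.48^i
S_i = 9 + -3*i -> [9, 6, 3, 0, -3]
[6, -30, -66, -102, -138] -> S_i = 6 + -36*i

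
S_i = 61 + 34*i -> [61, 95, 129, 163, 197]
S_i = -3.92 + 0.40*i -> [-3.92, -3.52, -3.12, -2.72, -2.32]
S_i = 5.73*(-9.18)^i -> [5.73, -52.6, 482.88, -4432.85, 40693.53]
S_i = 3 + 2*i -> [3, 5, 7, 9, 11]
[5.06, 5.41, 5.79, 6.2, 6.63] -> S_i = 5.06*1.07^i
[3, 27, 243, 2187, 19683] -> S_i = 3*9^i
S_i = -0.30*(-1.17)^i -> [-0.3, 0.35, -0.41, 0.48, -0.56]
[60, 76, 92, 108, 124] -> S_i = 60 + 16*i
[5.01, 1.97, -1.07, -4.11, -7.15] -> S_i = 5.01 + -3.04*i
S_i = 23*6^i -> [23, 138, 828, 4968, 29808]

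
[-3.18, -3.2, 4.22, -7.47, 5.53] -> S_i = Random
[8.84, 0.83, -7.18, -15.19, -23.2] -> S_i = 8.84 + -8.01*i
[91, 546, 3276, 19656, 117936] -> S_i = 91*6^i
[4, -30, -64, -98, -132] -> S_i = 4 + -34*i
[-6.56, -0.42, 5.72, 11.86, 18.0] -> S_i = -6.56 + 6.14*i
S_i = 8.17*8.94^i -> [8.17, 73.04, 652.98, 5837.6, 52188.18]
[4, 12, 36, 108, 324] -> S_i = 4*3^i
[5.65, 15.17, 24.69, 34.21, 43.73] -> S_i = 5.65 + 9.52*i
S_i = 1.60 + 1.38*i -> [1.6, 2.98, 4.36, 5.74, 7.12]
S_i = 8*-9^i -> [8, -72, 648, -5832, 52488]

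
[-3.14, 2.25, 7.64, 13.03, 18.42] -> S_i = -3.14 + 5.39*i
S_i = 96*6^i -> [96, 576, 3456, 20736, 124416]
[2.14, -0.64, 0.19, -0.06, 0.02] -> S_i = 2.14*(-0.30)^i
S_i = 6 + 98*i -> [6, 104, 202, 300, 398]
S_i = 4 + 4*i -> [4, 8, 12, 16, 20]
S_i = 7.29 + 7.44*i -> [7.29, 14.73, 22.17, 29.61, 37.05]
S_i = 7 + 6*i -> [7, 13, 19, 25, 31]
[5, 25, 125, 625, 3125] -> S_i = 5*5^i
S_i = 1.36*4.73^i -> [1.36, 6.43, 30.43, 143.92, 680.74]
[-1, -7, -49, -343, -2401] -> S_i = -1*7^i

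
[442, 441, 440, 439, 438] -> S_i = 442 + -1*i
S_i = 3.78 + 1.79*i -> [3.78, 5.57, 7.36, 9.15, 10.94]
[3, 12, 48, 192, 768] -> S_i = 3*4^i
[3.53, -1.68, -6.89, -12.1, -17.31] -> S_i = 3.53 + -5.21*i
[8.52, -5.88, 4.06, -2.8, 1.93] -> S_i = 8.52*(-0.69)^i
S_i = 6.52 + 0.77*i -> [6.52, 7.29, 8.06, 8.83, 9.6]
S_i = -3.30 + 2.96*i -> [-3.3, -0.34, 2.62, 5.58, 8.54]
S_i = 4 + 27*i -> [4, 31, 58, 85, 112]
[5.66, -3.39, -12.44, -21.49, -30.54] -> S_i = 5.66 + -9.05*i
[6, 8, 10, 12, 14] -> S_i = 6 + 2*i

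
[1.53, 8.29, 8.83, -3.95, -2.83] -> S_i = Random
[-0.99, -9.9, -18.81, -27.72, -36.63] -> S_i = -0.99 + -8.91*i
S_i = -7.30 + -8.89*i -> [-7.3, -16.19, -25.08, -33.97, -42.86]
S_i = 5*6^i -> [5, 30, 180, 1080, 6480]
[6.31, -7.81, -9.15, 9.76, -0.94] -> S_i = Random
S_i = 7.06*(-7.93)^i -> [7.06, -55.99, 443.97, -3520.66, 27918.85]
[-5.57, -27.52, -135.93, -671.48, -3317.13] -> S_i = -5.57*4.94^i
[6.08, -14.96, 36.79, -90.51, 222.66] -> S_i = 6.08*(-2.46)^i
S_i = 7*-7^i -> [7, -49, 343, -2401, 16807]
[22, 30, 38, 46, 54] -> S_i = 22 + 8*i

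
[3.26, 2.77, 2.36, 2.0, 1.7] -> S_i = 3.26*0.85^i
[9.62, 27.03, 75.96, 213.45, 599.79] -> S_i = 9.62*2.81^i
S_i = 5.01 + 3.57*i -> [5.01, 8.58, 12.15, 15.72, 19.29]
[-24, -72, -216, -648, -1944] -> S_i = -24*3^i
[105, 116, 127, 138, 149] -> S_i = 105 + 11*i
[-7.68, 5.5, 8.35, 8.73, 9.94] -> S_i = Random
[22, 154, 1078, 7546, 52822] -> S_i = 22*7^i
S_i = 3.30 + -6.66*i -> [3.3, -3.36, -10.02, -16.68, -23.34]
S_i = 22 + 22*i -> [22, 44, 66, 88, 110]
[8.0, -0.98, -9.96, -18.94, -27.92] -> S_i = 8.00 + -8.98*i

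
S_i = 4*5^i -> [4, 20, 100, 500, 2500]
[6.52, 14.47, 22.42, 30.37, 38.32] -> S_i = 6.52 + 7.95*i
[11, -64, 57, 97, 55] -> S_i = Random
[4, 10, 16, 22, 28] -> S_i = 4 + 6*i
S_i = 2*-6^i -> [2, -12, 72, -432, 2592]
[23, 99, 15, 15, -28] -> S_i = Random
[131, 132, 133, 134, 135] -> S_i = 131 + 1*i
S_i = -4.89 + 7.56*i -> [-4.89, 2.67, 10.23, 17.79, 25.35]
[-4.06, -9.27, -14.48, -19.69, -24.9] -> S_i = -4.06 + -5.21*i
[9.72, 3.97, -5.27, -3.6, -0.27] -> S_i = Random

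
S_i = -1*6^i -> [-1, -6, -36, -216, -1296]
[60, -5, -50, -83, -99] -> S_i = Random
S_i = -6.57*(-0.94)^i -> [-6.57, 6.18, -5.81, 5.46, -5.13]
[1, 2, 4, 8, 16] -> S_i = 1*2^i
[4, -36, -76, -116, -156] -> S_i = 4 + -40*i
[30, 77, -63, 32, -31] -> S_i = Random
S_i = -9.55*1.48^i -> [-9.55, -14.13, -20.92, -30.96, -45.82]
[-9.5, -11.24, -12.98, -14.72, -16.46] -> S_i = -9.50 + -1.74*i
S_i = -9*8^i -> [-9, -72, -576, -4608, -36864]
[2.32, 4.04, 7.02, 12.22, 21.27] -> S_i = 2.32*1.74^i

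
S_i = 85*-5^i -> [85, -425, 2125, -10625, 53125]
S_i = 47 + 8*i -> [47, 55, 63, 71, 79]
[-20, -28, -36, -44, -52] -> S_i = -20 + -8*i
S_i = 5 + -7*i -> [5, -2, -9, -16, -23]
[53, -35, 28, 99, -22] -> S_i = Random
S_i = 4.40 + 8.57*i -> [4.4, 12.97, 21.54, 30.11, 38.68]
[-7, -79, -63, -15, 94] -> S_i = Random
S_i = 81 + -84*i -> [81, -3, -87, -171, -255]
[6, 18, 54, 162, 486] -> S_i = 6*3^i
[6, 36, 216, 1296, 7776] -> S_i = 6*6^i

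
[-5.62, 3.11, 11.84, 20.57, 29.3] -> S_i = -5.62 + 8.73*i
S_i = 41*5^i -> [41, 205, 1025, 5125, 25625]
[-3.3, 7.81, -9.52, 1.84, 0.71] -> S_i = Random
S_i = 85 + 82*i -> [85, 167, 249, 331, 413]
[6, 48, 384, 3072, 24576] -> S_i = 6*8^i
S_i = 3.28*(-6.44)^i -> [3.28, -21.12, 136.03, -876.06, 5641.8]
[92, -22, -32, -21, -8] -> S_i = Random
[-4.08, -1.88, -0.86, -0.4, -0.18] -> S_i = -4.08*0.46^i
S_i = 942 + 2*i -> [942, 944, 946, 948, 950]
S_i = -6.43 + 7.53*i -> [-6.43, 1.1, 8.63, 16.16, 23.69]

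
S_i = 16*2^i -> [16, 32, 64, 128, 256]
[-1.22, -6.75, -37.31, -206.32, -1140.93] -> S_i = -1.22*5.53^i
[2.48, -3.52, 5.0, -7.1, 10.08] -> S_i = 2.48*(-1.42)^i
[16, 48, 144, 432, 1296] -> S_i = 16*3^i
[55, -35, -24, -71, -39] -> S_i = Random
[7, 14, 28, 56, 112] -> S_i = 7*2^i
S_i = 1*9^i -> [1, 9, 81, 729, 6561]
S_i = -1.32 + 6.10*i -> [-1.32, 4.78, 10.88, 16.98, 23.08]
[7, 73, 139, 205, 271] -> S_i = 7 + 66*i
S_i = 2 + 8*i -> [2, 10, 18, 26, 34]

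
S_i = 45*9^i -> [45, 405, 3645, 32805, 295245]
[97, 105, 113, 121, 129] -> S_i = 97 + 8*i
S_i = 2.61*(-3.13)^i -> [2.61, -8.17, 25.57, -80.03, 250.51]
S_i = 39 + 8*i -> [39, 47, 55, 63, 71]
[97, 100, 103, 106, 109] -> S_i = 97 + 3*i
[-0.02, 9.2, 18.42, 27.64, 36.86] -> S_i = -0.02 + 9.22*i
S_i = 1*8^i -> [1, 8, 64, 512, 4096]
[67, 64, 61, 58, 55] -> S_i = 67 + -3*i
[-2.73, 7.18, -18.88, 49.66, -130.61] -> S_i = -2.73*(-2.63)^i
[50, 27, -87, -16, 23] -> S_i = Random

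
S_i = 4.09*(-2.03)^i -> [4.09, -8.3, 16.85, -34.21, 69.46]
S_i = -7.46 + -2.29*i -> [-7.46, -9.75, -12.04, -14.33, -16.62]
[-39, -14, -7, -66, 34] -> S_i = Random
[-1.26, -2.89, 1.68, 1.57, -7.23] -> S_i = Random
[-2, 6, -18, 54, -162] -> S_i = -2*-3^i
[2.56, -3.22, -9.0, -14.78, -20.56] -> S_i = 2.56 + -5.78*i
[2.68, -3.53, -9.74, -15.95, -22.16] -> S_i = 2.68 + -6.21*i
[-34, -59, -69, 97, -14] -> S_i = Random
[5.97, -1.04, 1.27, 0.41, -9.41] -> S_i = Random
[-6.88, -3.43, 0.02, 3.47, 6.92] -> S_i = -6.88 + 3.45*i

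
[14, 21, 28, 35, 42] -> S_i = 14 + 7*i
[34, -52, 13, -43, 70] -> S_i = Random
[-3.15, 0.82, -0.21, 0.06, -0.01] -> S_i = -3.15*(-0.26)^i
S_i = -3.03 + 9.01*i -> [-3.03, 5.98, 14.99, 24.0, 33.01]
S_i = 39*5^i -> [39, 195, 975, 4875, 24375]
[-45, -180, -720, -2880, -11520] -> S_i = -45*4^i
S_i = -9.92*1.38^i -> [-9.92, -13.69, -18.89, -26.07, -35.98]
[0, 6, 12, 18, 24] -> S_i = 0 + 6*i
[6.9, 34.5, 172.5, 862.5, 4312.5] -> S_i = 6.90*5.00^i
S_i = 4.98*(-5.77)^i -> [4.98, -28.73, 165.8, -956.66, 5519.92]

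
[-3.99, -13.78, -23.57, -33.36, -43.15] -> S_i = -3.99 + -9.79*i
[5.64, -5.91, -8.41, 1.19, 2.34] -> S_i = Random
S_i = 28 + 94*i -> [28, 122, 216, 310, 404]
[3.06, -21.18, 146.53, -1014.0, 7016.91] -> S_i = 3.06*(-6.92)^i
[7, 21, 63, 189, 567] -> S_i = 7*3^i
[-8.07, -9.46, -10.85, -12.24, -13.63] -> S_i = -8.07 + -1.39*i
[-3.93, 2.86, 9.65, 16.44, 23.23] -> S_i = -3.93 + 6.79*i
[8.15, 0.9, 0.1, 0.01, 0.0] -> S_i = 8.15*0.11^i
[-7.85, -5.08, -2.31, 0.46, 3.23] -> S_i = -7.85 + 2.77*i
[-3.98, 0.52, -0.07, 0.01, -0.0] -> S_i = -3.98*(-0.13)^i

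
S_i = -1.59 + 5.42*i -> [-1.59, 3.83, 9.25, 14.67, 20.09]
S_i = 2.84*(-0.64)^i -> [2.84, -1.82, 1.16, -0.74, 0.48]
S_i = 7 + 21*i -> [7, 28, 49, 70, 91]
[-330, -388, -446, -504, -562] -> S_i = -330 + -58*i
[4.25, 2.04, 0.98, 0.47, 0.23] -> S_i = 4.25*0.48^i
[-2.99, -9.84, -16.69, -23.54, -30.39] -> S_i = -2.99 + -6.85*i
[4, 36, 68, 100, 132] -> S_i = 4 + 32*i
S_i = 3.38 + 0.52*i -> [3.38, 3.9, 4.42, 4.94, 5.46]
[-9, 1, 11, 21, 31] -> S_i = -9 + 10*i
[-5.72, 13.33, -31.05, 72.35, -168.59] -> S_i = -5.72*(-2.33)^i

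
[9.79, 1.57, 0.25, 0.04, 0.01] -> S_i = 9.79*0.16^i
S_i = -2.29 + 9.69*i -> [-2.29, 7.4, 17.09, 26.78, 36.47]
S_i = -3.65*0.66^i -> [-3.65, -2.41, -1.59, -1.05, -0.69]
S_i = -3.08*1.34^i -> [-3.08, -4.13, -5.53, -7.41, -9.93]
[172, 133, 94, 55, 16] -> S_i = 172 + -39*i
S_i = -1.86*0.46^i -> [-1.86, -0.86, -0.39, -0.18, -0.08]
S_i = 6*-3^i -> [6, -18, 54, -162, 486]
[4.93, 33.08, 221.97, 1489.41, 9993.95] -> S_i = 4.93*6.71^i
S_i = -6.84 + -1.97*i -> [-6.84, -8.81, -10.78, -12.75, -14.72]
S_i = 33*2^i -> [33, 66, 132, 264, 528]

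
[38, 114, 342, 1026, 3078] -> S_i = 38*3^i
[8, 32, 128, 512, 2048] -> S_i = 8*4^i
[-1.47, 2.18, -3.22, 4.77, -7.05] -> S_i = -1.47*(-1.48)^i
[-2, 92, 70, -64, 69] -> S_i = Random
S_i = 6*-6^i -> [6, -36, 216, -1296, 7776]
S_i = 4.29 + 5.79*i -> [4.29, 10.08, 15.87, 21.66, 27.45]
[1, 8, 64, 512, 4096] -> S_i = 1*8^i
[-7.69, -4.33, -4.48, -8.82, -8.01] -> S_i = Random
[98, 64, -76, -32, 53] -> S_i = Random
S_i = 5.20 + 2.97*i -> [5.2, 8.17, 11.14, 14.11, 17.08]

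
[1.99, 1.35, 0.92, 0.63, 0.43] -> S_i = 1.99*0.68^i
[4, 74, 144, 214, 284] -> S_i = 4 + 70*i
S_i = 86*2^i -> [86, 172, 344, 688, 1376]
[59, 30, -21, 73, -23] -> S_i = Random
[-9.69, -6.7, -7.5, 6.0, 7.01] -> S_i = Random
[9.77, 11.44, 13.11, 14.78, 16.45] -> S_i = 9.77 + 1.67*i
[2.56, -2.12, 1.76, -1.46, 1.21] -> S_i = 2.56*(-0.83)^i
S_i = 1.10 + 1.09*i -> [1.1, 2.19, 3.28, 4.37, 5.46]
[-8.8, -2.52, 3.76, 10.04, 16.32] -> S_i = -8.80 + 6.28*i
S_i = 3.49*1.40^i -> [3.49, 4.89, 6.84, 9.58, 13.41]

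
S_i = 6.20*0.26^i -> [6.2, 1.61, 0.42, 0.11, 0.03]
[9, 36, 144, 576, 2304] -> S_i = 9*4^i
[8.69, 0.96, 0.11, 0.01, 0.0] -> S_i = 8.69*0.11^i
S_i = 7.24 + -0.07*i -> [7.24, 7.17, 7.1, 7.03, 6.96]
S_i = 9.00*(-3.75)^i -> [9.0, -33.75, 126.56, -474.61, 1779.79]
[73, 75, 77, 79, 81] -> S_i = 73 + 2*i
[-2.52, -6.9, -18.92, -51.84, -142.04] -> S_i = -2.52*2.74^i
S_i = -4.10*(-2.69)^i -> [-4.1, 11.03, -29.67, 79.81, -214.68]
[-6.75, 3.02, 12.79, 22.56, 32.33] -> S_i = -6.75 + 9.77*i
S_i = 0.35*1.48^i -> [0.35, 0.52, 0.77, 1.13, 1.68]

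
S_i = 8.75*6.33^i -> [8.75, 55.39, 350.6, 2219.32, 14048.27]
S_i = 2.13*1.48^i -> [2.13, 3.15, 4.67, 6.91, 10.22]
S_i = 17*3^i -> [17, 51, 153, 459, 1377]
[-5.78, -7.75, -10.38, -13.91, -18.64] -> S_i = -5.78*1.34^i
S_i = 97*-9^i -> [97, -873, 7857, -70713, 636417]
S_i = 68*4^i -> [68, 272, 1088, 4352, 17408]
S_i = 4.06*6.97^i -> [4.06, 28.3, 197.24, 1374.75, 9582.02]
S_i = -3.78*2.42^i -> [-3.78, -9.15, -22.14, -53.57, -129.64]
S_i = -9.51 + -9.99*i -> [-9.51, -19.5, -29.49, -39.48, -49.47]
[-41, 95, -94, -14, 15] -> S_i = Random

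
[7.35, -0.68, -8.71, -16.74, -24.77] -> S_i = 7.35 + -8.03*i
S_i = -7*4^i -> [-7, -28, -112, -448, -1792]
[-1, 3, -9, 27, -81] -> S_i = -1*-3^i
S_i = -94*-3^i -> [-94, 282, -846, 2538, -7614]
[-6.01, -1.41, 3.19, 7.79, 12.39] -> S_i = -6.01 + 4.60*i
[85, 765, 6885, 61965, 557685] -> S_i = 85*9^i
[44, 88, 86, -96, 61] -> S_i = Random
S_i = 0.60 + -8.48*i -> [0.6, -7.88, -16.36, -24.84, -33.32]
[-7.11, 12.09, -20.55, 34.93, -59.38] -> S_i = -7.11*(-1.70)^i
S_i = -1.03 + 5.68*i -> [-1.03, 4.65, 10.33, 16.01, 21.69]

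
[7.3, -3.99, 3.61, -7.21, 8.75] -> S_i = Random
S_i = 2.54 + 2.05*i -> [2.54, 4.59, 6.64, 8.69, 10.74]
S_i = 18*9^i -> [18, 162, 1458, 13122, 118098]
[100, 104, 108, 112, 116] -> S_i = 100 + 4*i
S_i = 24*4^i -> [24, 96, 384, 1536, 6144]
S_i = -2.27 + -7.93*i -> [-2.27, -10.2, -18.13, -26.06, -33.99]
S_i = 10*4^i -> [10, 40, 160, 640, 2560]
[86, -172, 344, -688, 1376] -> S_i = 86*-2^i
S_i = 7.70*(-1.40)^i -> [7.7, -10.78, 15.09, -21.13, 29.58]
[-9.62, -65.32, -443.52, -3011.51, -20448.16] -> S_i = -9.62*6.79^i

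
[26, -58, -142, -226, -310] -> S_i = 26 + -84*i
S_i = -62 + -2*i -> [-62, -64, -66, -68, -70]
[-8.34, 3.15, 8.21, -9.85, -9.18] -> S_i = Random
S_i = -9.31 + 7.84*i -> [-9.31, -1.47, 6.37, 14.21, 22.05]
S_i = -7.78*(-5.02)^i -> [-7.78, 39.06, -196.06, 984.22, -4940.77]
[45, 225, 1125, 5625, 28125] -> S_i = 45*5^i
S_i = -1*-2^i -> [-1, 2, -4, 8, -16]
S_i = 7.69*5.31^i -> [7.69, 40.83, 216.83, 1151.36, 6113.7]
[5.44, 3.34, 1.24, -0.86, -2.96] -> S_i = 5.44 + -2.10*i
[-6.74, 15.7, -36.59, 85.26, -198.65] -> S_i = -6.74*(-2.33)^i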